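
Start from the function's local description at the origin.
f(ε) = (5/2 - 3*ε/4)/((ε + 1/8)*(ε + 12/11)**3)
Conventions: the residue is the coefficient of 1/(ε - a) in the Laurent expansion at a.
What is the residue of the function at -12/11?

At the order-3 pole -12/11 set g(ε) = (ε - (-12/11))^3*f(ε) = (5/2 - 3*ε/4)/(ε + 1/8).
Order-3 pole: residue = g''(a)/2; g''(-12/11) = -3535136/614125, so the residue is -1767568/614125.

The residue is -1767568/614125.


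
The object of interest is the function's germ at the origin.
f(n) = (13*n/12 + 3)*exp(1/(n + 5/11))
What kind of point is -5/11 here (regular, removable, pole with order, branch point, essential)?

The exponent 1/(n - (-5/11)) has a pole at -5/11, so exp(1/(n - (-5/11))) takes every nonzero value near it: an essential singularity (not a pole of any order).

The point is an essential singularity.


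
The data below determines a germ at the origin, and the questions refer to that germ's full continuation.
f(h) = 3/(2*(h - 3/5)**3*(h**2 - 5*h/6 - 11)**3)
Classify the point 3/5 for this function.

The point is a pole of order 3.

The denominator factor h - 3/5 vanishes at 3/5 and appears to the power 3; the numerator there equals 3/2, nonzero, and no other factor vanishes.
Hence a pole whose order is the multiplicity, 3.


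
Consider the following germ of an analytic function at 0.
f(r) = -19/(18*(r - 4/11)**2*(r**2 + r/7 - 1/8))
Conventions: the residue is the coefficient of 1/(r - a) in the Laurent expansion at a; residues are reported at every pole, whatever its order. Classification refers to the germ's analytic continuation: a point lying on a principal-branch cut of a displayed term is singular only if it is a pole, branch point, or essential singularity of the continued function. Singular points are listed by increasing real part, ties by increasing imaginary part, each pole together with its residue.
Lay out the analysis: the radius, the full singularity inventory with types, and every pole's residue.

Denominator factor (r**2 + r/7 - 1/8): discriminant 51/98, real irrational roots -1/14 + (1/28)*sqrt(102) and -1/14 - (1/28)*sqrt(102); poles of order 1, moduli -1/14 + (1/28)*sqrt(102) and 1/14 + (1/28)*sqrt(102).
Denominator factor (r - 4/11)^2: pole of order 2 at 4/11, modulus 4/11.
The radius of convergence is the smallest modulus among the singular points: -1/14 + (1/28)*sqrt(102).
The factor r**2 + r/7 - 1/8 splits as (r - a)(r - a') with a = -1/14 - (1/28)*sqrt(102), a' = -1/14 + (1/28)*sqrt(102). At the order-1 pole a set g(r) = (r - a)*f(r) = [-19/(18*(r - 4/11)**2)] / (r - a').
Simple pole: residue = g(a) at a = -1/14 - (1/28)*sqrt(102), which is -189768656/1447209 + (975171428/73807659)*sqrt(102).
The factor r**2 + r/7 - 1/8 splits as (r - a)(r - a') with a = -1/14 + (1/28)*sqrt(102), a' = -1/14 - (1/28)*sqrt(102). At the order-1 pole a set g(r) = (r - a)*f(r) = [-19/(18*(r - 4/11)**2)] / (r - a').
Simple pole: residue = g(a) at a = -1/14 + (1/28)*sqrt(102), which is -189768656/1447209 - (975171428/73807659)*sqrt(102).
At the order-2 pole 4/11 set g(r) = (r - (4/11))^2*f(r) = -19/(18*(r**2 + r/7 - 1/8)).
Order-2 pole: residue = g'(a); g'(4/11) = 379537312/1447209, so the residue is 379537312/1447209.
List the singular points by increasing real part (a conjugate pair: the negative imaginary part first).

Radius of convergence at 0: -1/14 + (1/28)*sqrt(102).
At -1/14 - (1/28)*sqrt(102): a pole of order 1; residue -189768656/1447209 + (975171428/73807659)*sqrt(102).
At -1/14 + (1/28)*sqrt(102): a pole of order 1; residue -189768656/1447209 - (975171428/73807659)*sqrt(102).
At 4/11: a pole of order 2; residue 379537312/1447209.


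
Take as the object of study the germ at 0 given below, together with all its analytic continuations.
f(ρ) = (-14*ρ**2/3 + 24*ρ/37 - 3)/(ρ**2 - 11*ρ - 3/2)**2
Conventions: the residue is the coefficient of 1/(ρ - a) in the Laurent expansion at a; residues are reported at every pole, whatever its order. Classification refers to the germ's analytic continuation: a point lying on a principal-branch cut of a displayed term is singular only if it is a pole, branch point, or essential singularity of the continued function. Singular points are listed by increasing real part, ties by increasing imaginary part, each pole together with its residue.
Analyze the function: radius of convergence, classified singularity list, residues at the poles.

Denominator factor (ρ**2 - 11*ρ - 3/2)^2: discriminant 127, real irrational roots 11/2 + (1/2)*sqrt(127) and 11/2 - (1/2)*sqrt(127); poles of order 2, moduli 11/2 + (1/2)*sqrt(127) and -11/2 + (1/2)*sqrt(127).
The radius of convergence is the smallest modulus among the singular points: -11/2 + (1/2)*sqrt(127).
The factor ρ**2 - 11*ρ - 3/2 splits as (ρ - a)(ρ - a') with a = 11/2 - (1/2)*sqrt(127), a' = 11/2 + (1/2)*sqrt(127). At the order-2 pole a set g(ρ) = (ρ - a)^2*f(ρ) = [-14*ρ**2/3 + 24*ρ/37 - 3] / (ρ - a')^2.
Order-2 pole: residue = g'(a); g'(11/2 - (1/2)*sqrt(127)) = (560/596773)*sqrt(127), so the residue is (560/596773)*sqrt(127).
The factor ρ**2 - 11*ρ - 3/2 splits as (ρ - a)(ρ - a') with a = 11/2 + (1/2)*sqrt(127), a' = 11/2 - (1/2)*sqrt(127). At the order-2 pole a set g(ρ) = (ρ - a)^2*f(ρ) = [-14*ρ**2/3 + 24*ρ/37 - 3] / (ρ - a')^2.
Order-2 pole: residue = g'(a); g'(11/2 + (1/2)*sqrt(127)) = -(560/596773)*sqrt(127), so the residue is -(560/596773)*sqrt(127).
List the singular points by increasing real part (a conjugate pair: the negative imaginary part first).

Radius of convergence at 0: -11/2 + (1/2)*sqrt(127).
At 11/2 - (1/2)*sqrt(127): a pole of order 2; residue (560/596773)*sqrt(127).
At 11/2 + (1/2)*sqrt(127): a pole of order 2; residue -(560/596773)*sqrt(127).


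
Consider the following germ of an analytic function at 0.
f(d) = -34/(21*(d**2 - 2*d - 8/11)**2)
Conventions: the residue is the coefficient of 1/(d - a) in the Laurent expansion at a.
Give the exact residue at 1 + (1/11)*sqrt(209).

The residue is (187/15162)*sqrt(209).

The factor d**2 - 2*d - 8/11 splits as (d - a)(d - a') with a = 1 + (1/11)*sqrt(209), a' = 1 - (1/11)*sqrt(209). At the order-2 pole a set g(d) = (d - a)^2*f(d) = [-34/21] / (d - a')^2.
Order-2 pole: residue = g'(a); g'(1 + (1/11)*sqrt(209)) = (187/15162)*sqrt(209), so the residue is (187/15162)*sqrt(209).


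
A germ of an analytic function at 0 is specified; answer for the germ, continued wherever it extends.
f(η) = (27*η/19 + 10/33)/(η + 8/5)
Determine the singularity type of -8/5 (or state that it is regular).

The denominator factor η + 8/5 vanishes at -8/5 and appears to the power 1; the numerator there equals -6178/3135, nonzero, and no other factor vanishes.
Hence a pole whose order is the multiplicity, 1.

The point is a pole of order 1.


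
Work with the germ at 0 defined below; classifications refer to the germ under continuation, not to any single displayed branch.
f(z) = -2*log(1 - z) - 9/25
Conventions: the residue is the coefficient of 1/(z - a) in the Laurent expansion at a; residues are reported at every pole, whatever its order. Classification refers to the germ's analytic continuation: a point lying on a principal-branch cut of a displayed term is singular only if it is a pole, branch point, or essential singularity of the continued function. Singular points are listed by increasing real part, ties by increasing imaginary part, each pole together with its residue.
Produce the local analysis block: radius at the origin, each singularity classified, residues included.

Radius of convergence at 0: 1.
At 1: a logarithmic branch point.

Branch term (-2)*log(1 - z/(1)): its argument vanishes at z = 1, a logarithmic branch point, modulus 1.
The radius of convergence is the smallest modulus among the singular points: 1.


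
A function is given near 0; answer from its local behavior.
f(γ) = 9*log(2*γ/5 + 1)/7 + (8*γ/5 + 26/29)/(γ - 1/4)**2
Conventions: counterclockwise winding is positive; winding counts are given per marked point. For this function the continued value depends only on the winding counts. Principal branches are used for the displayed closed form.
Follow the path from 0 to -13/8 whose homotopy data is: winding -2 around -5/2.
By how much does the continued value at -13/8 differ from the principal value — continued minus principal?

Continued minus principal equals -(36/7)*pi*i.

The rational part is single-valued and drops out of the difference; each branch term changes only by its own monodromy.
(9/7)*log(1 - γ/(-5/2)): each positive loop around -5/2 adds 2*pi*i to the log, so winding -2 contributes (9/7)*(-2)*2*pi*i = -(36/7)*pi*i.
Summing the contributions at γ = -13/8 gives -(36/7)*pi*i.


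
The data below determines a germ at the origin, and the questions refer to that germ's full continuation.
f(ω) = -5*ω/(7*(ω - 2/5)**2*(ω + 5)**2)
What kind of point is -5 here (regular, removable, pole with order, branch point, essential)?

The point is a pole of order 2.

The denominator factor ω + 5 vanishes at -5 and appears to the power 2; the numerator there equals 25/7, nonzero, and no other factor vanishes.
Hence a pole whose order is the multiplicity, 2.


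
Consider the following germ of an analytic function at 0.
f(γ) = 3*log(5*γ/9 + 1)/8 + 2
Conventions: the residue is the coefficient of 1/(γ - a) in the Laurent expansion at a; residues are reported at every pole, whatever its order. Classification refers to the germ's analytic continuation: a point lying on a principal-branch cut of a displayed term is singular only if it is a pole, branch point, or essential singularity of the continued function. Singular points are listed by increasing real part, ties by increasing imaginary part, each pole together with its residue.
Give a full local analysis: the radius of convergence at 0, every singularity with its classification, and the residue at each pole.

Radius of convergence at 0: 9/5.
At -9/5: a logarithmic branch point.

Branch term (3/8)*log(1 - γ/(-9/5)): its argument vanishes at γ = -9/5, a logarithmic branch point, modulus 9/5.
The radius of convergence is the smallest modulus among the singular points: 9/5.


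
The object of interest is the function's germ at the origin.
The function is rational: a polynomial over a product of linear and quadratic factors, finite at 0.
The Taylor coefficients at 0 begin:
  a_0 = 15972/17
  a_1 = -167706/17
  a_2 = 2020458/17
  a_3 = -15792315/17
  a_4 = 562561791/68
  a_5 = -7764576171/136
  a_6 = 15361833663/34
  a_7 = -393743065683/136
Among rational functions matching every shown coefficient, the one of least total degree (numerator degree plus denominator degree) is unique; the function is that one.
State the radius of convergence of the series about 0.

No rational of total degree below 5 reproduces all 8 coefficients; solving the [0/5] Pade equations on them gives f(μ) = -12/(17*(μ + 2/11)**3*(μ**2 + 3*μ/4 - 1/8)), whose expansion matches every shown term.
Denominator factor (μ**2 + 3*μ/4 - 1/8): discriminant 17/16, real irrational roots -3/8 + (1/8)*sqrt(17) and -3/8 - (1/8)*sqrt(17); poles of order 1, moduli -3/8 + (1/8)*sqrt(17) and 3/8 + (1/8)*sqrt(17).
Denominator factor (μ + 2/11)^3: pole of order 3 at -2/11, modulus 2/11.
The radius of convergence is the smallest modulus among the singular points: -3/8 + (1/8)*sqrt(17).

The radius of convergence is -3/8 + (1/8)*sqrt(17).


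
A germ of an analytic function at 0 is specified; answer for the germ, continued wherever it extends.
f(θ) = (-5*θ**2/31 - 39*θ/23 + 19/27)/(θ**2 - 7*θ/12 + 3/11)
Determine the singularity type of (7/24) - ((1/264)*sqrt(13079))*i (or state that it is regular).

The denominator factor θ**2 - 7*θ/12 + 3/11 vanishes at (7/24) - ((1/264)*sqrt(13079))*i and appears to the power 1; the numerator there equals (1529321/6776352) + ((15313/2258784)*sqrt(13079))*i, nonzero, and no other factor vanishes.
Hence a pole whose order is the multiplicity, 1.

The point is a pole of order 1.


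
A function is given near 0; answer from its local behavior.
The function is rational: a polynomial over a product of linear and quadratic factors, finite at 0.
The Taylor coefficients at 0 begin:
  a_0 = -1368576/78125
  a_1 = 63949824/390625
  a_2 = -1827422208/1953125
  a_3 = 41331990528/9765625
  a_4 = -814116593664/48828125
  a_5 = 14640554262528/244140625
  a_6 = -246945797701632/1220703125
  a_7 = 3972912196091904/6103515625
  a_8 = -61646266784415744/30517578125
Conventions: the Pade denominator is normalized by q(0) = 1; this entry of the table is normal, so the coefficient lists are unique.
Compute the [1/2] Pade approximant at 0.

Taylor coefficients needed (read off): a_0 = -1368576/78125, a_1 = 63949824/390625, a_2 = -1827422208/1953125, a_3 = 41331990528/9765625.
Write the denominator as Q(w) = 1 + q1*w + q2*w^2. Requiring Q*f - P = O(w^4) with deg P <= 1 kills the coefficients of w^2..w^3 in Q*f:
  w^2: a_2 + q1*a_1 + q2*a_0 = 0, i.e. -1827422208/1953125 + (63949824/390625)*q1 + (-1368576/78125)*q2 = 0.
  w^3: a_3 + q1*a_2 + q2*a_1 = 0, i.e. 41331990528/9765625 + (-1827422208/1953125)*q1 + (63949824/390625)*q2 = 0.
Solving this linear system: q1 = 973836/128285, q2 = 11245608/641425.
The numerator is Q*f truncated at degree 1: P0 = a_0 = -1368576/78125; P1 = a_1 + q1*a_0 = 307992056832/10022265625.

The Pade approximant has numerator coefficients [-1368576/78125, 307992056832/10022265625]; denominator coefficients [1, 973836/128285, 11245608/641425].


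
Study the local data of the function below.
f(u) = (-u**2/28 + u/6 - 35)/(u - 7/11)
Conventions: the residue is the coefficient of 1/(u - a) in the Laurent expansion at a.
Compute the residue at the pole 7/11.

The residue is -50687/1452.

At the order-1 pole 7/11 set g(u) = (u - (7/11))*f(u) = -u**2/28 + u/6 - 35.
Simple pole: residue = g(a) at a = 7/11, which is -50687/1452.


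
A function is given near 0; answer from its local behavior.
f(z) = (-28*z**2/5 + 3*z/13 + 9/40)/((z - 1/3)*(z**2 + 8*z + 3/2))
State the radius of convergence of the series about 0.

Denominator factor (z - 1/3): pole of order 1 at 1/3, modulus 1/3.
Denominator factor (z**2 + 8*z + 3/2): discriminant 58, real irrational roots -4 + (1/2)*sqrt(58) and -4 - (1/2)*sqrt(58); poles of order 1, moduli 4 - (1/2)*sqrt(58) and 4 + (1/2)*sqrt(58).
The radius of convergence is the smallest modulus among the singular points: 4 - (1/2)*sqrt(58).

The radius of convergence is 4 - (1/2)*sqrt(58).


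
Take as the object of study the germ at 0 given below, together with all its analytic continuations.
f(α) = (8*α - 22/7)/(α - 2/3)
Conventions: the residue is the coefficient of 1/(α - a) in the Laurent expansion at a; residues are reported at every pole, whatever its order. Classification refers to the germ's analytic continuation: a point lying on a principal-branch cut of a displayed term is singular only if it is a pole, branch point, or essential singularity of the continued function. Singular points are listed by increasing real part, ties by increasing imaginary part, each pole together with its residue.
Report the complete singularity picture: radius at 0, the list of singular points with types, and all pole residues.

Denominator factor (α - 2/3): pole of order 1 at 2/3, modulus 2/3.
The radius of convergence is the smallest modulus among the singular points: 2/3.
At the order-1 pole 2/3 set g(α) = (α - (2/3))*f(α) = 8*α - 22/7.
Simple pole: residue = g(a) at a = 2/3, which is 46/21.

Radius of convergence at 0: 2/3.
At 2/3: a pole of order 1; residue 46/21.


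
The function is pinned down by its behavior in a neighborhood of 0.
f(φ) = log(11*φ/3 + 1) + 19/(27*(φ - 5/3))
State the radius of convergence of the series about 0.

Denominator factor (φ - 5/3): pole of order 1 at 5/3, modulus 5/3.
Branch term (1)*log(1 - φ/(-3/11)): its argument vanishes at φ = -3/11, a logarithmic branch point, modulus 3/11.
The radius of convergence is the smallest modulus among the singular points: 3/11.

The radius of convergence is 3/11.


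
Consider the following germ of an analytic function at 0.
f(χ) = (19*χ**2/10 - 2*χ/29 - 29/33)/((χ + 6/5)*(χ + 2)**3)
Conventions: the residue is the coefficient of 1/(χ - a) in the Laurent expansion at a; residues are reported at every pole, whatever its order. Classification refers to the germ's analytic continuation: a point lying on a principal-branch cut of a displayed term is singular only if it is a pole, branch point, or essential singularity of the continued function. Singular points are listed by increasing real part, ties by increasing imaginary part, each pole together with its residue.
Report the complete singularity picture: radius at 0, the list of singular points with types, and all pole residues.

Denominator factor (χ + 2)^3: pole of order 3 at -2, modulus 2.
Denominator factor (χ + 6/5): pole of order 1 at -6/5, modulus 6/5.
The radius of convergence is the smallest modulus among the singular points: 6/5.
At the order-3 pole -2 set g(χ) = (χ - (-2))^3*f(χ) = (19*χ**2/10 - 2*χ/29 - 29/33)/(χ + 6/5).
Order-3 pole: residue = g''(a)/2; g''(-2) = -232069/30624, so the residue is -232069/61248.
At the order-1 pole -6/5 set g(χ) = (χ - (-6/5))*f(χ) = (19*χ**2/10 - 2*χ/29 - 29/33)/(χ + 2)**3.
Simple pole: residue = g(a) at a = -6/5, which is 232069/61248.
List the singular points by increasing real part (a conjugate pair: the negative imaginary part first).

Radius of convergence at 0: 6/5.
At -2: a pole of order 3; residue -232069/61248.
At -6/5: a pole of order 1; residue 232069/61248.


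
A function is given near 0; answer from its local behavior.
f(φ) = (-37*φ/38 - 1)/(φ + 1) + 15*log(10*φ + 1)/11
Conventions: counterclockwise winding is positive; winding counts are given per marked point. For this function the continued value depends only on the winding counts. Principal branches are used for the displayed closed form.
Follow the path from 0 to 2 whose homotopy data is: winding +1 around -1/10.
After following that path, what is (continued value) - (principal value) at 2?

The rational part is single-valued and drops out of the difference; each branch term changes only by its own monodromy.
(15/11)*log(1 - φ/(-1/10)): each positive loop around -1/10 adds 2*pi*i to the log, so winding +1 contributes (15/11)*(1)*2*pi*i = (30/11)*pi*i.
Summing the contributions at φ = 2 gives (30/11)*pi*i.

Continued minus principal equals (30/11)*pi*i.


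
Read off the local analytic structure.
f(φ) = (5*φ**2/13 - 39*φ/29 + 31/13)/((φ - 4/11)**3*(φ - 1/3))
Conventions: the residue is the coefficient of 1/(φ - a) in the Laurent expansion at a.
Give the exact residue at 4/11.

The residue is 26812995/377.

At the order-3 pole 4/11 set g(φ) = (φ - (4/11))^3*f(φ) = (5*φ**2/13 - 39*φ/29 + 31/13)/(φ - 1/3).
Order-3 pole: residue = g''(a)/2; g''(4/11) = 53625990/377, so the residue is 26812995/377.


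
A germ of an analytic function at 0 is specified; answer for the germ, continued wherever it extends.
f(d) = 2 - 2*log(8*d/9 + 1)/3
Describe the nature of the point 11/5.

The point is a regular point.

There is no denominator, hence no pole anywhere.
Branch term log(1 - d/(-9/8)): argument at 11/5 is 133/45, nonzero, so 11/5 is not its branch point (a point on a principal cut is still regular for the continued germ).
So the germ continues analytically to 11/5.


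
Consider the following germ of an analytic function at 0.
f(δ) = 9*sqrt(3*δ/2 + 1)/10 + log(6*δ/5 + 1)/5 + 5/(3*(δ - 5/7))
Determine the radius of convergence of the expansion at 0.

The radius of convergence is 2/3.

Denominator factor (δ - 5/7): pole of order 1 at 5/7, modulus 5/7.
Branch term (9/10)*sqrt(1 - δ/(-2/3)): its argument vanishes at δ = -2/3, a square-root branch point, modulus 2/3.
Branch term (1/5)*log(1 - δ/(-5/6)): its argument vanishes at δ = -5/6, a logarithmic branch point, modulus 5/6.
The radius of convergence is the smallest modulus among the singular points: 2/3.


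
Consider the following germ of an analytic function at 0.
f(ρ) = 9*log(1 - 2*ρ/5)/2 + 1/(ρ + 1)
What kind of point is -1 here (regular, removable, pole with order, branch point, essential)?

The denominator factor ρ + 1 vanishes at -1 and appears to the power 1; the numerator there equals 1, nonzero, and no other factor vanishes.
The branch terms are analytic at this point.
Hence a pole whose order is the multiplicity, 1.

The point is a pole of order 1.


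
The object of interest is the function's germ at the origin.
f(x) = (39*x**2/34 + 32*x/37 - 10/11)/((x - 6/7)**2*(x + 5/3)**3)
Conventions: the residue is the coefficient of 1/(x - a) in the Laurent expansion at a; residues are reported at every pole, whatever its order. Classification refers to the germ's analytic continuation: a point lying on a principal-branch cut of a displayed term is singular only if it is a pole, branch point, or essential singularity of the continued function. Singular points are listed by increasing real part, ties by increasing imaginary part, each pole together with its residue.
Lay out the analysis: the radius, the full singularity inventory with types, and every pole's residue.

Radius of convergence at 0: 6/7.
At -5/3: a pole of order 3; residue -6890435370/54594238039.
At 6/7: a pole of order 2; residue 6890435370/54594238039.

Denominator factor (x - 6/7)^2: pole of order 2 at 6/7, modulus 6/7.
Denominator factor (x + 5/3)^3: pole of order 3 at -5/3, modulus 5/3.
The radius of convergence is the smallest modulus among the singular points: 6/7.
At the order-3 pole -5/3 set g(x) = (x - (-5/3))^3*f(x) = (39*x**2/34 + 32*x/37 - 10/11)/(x - 6/7)**2.
Order-3 pole: residue = g''(a)/2; g''(-5/3) = -13780870740/54594238039, so the residue is -6890435370/54594238039.
At the order-2 pole 6/7 set g(x) = (x - (6/7))^2*f(x) = (39*x**2/34 + 32*x/37 - 10/11)/(x + 5/3)**3.
Order-2 pole: residue = g'(a); g'(6/7) = 6890435370/54594238039, so the residue is 6890435370/54594238039.
List the singular points by increasing real part (a conjugate pair: the negative imaginary part first).


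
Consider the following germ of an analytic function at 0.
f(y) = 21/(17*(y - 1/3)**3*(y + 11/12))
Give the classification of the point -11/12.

The point is a pole of order 1.

The denominator factor y + 11/12 vanishes at -11/12 and appears to the power 1; the numerator there equals 21/17, nonzero, and no other factor vanishes.
Hence a pole whose order is the multiplicity, 1.


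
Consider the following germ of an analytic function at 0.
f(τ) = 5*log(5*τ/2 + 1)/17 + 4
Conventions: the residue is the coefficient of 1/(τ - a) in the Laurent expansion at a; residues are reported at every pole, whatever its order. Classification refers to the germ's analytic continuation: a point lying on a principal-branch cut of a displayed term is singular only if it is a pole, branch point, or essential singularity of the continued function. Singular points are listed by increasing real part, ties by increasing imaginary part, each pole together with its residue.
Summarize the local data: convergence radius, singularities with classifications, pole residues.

Branch term (5/17)*log(1 - τ/(-2/5)): its argument vanishes at τ = -2/5, a logarithmic branch point, modulus 2/5.
The radius of convergence is the smallest modulus among the singular points: 2/5.

Radius of convergence at 0: 2/5.
At -2/5: a logarithmic branch point.


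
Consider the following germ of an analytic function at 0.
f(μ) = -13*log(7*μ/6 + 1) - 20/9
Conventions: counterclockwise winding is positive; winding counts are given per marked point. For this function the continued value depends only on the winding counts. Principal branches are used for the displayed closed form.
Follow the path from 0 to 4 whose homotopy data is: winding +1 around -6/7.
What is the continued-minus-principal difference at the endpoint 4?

The rational part is single-valued and drops out of the difference; each branch term changes only by its own monodromy.
(-13)*log(1 - μ/(-6/7)): each positive loop around -6/7 adds 2*pi*i to the log, so winding +1 contributes (-13)*(1)*2*pi*i = -(26)*pi*i.
Summing the contributions at μ = 4 gives -(26)*pi*i.

Continued minus principal equals -(26)*pi*i.


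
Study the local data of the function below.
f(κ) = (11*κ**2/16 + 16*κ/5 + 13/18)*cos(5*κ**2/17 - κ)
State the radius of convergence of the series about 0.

The factor cos(5*κ**2/17 - κ) is entire and contributes no finite singular point.
The polynomial part has no poles.
No finite singular points: the Taylor series at 0 converges everywhere.

The radius of convergence is infinite.


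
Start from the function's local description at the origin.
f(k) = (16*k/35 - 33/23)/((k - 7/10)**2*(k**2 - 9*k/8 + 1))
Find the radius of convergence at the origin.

Denominator factor (k**2 - 9*k/8 + 1): discriminant -175/64, complex-conjugate roots (9/16) + ((5/16)*sqrt(7))*i and (9/16) - ((5/16)*sqrt(7))*i; poles of order 1, moduli 1 and 1.
Denominator factor (k - 7/10)^2: pole of order 2 at 7/10, modulus 7/10.
The radius of convergence is the smallest modulus among the singular points: 7/10.

The radius of convergence is 7/10.


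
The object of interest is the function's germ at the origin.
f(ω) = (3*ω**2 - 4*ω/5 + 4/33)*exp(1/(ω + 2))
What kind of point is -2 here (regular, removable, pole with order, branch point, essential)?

The point is an essential singularity.

The exponent 1/(ω - (-2)) has a pole at -2, so exp(1/(ω - (-2))) takes every nonzero value near it: an essential singularity (not a pole of any order).


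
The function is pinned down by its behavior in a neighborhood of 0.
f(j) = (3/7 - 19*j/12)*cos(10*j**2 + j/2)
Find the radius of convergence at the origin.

The factor cos(10*j**2 + j/2) is entire and contributes no finite singular point.
The polynomial part has no poles.
No finite singular points: the Taylor series at 0 converges everywhere.

The radius of convergence is infinite.


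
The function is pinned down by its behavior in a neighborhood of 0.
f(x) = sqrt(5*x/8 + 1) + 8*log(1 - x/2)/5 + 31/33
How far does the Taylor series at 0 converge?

The radius of convergence is 8/5.

Branch term (1)*sqrt(1 - x/(-8/5)): its argument vanishes at x = -8/5, a square-root branch point, modulus 8/5.
Branch term (8/5)*log(1 - x/(2)): its argument vanishes at x = 2, a logarithmic branch point, modulus 2.
The radius of convergence is the smallest modulus among the singular points: 8/5.


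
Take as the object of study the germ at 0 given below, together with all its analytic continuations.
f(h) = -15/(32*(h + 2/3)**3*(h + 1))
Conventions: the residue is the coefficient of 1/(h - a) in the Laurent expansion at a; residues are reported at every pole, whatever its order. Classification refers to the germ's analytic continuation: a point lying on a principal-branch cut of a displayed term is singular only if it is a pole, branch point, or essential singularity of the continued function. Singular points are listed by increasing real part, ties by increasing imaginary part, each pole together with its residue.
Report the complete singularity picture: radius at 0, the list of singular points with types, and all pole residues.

Radius of convergence at 0: 2/3.
At -1: a pole of order 1; residue 405/32.
At -2/3: a pole of order 3; residue -405/32.

Denominator factor (h + 2/3)^3: pole of order 3 at -2/3, modulus 2/3.
Denominator factor (h + 1): pole of order 1 at -1, modulus 1.
The radius of convergence is the smallest modulus among the singular points: 2/3.
At the order-1 pole -1 set g(h) = (h - (-1))*f(h) = -15/(32*(h + 2/3)**3).
Simple pole: residue = g(a) at a = -1, which is 405/32.
At the order-3 pole -2/3 set g(h) = (h - (-2/3))^3*f(h) = -15/(32*(h + 1)).
Order-3 pole: residue = g''(a)/2; g''(-2/3) = -405/16, so the residue is -405/32.
List the singular points by increasing real part (a conjugate pair: the negative imaginary part first).


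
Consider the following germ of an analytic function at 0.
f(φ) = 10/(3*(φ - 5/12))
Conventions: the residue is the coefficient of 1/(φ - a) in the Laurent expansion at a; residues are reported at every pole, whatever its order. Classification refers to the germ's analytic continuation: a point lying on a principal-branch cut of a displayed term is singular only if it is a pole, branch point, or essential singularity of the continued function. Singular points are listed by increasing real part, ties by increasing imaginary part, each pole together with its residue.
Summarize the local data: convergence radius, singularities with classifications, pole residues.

Radius of convergence at 0: 5/12.
At 5/12: a pole of order 1; residue 10/3.

Denominator factor (φ - 5/12): pole of order 1 at 5/12, modulus 5/12.
The radius of convergence is the smallest modulus among the singular points: 5/12.
At the order-1 pole 5/12 set g(φ) = (φ - (5/12))*f(φ) = 10/3.
Simple pole: residue = g(a) at a = 5/12, which is 10/3.


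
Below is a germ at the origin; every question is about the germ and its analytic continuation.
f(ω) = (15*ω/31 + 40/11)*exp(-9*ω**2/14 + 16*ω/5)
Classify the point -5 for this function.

The point is a regular point.

There is no denominator, hence no pole anywhere.
The factor exp(-9*ω**2/14 + 16*ω/5) is entire.
So the germ continues analytically to -5.


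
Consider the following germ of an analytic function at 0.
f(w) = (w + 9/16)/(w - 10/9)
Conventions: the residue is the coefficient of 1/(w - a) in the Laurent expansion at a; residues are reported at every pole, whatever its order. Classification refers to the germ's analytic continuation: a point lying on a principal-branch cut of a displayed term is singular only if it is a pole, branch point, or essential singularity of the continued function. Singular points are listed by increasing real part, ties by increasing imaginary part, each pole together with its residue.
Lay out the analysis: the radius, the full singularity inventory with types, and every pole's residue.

Radius of convergence at 0: 10/9.
At 10/9: a pole of order 1; residue 241/144.

Denominator factor (w - 10/9): pole of order 1 at 10/9, modulus 10/9.
The radius of convergence is the smallest modulus among the singular points: 10/9.
At the order-1 pole 10/9 set g(w) = (w - (10/9))*f(w) = w + 9/16.
Simple pole: residue = g(a) at a = 10/9, which is 241/144.


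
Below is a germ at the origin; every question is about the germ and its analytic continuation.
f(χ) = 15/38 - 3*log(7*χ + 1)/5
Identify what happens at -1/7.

The term (-3/5)*log(1 - χ/(-1/7)) has argument 1 - -1/7/(-1/7) = 0 at -1/7: a logarithmic (infinitely-sheeted) branch point; the remaining terms are analytic or single-valued there.

The point is a logarithmic branch point.


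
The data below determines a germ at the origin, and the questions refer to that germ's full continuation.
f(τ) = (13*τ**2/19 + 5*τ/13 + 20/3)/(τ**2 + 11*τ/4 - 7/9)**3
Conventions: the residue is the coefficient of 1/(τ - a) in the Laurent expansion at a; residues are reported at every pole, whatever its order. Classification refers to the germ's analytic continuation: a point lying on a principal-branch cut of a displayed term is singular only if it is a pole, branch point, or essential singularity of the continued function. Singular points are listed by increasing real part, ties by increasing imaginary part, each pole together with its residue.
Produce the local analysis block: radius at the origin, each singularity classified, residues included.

Radius of convergence at 0: -11/8 + (1/24)*sqrt(1537).
At -11/8 - (1/24)*sqrt(1537): a pole of order 3; residue -(2516045760/896847404791)*sqrt(1537).
At -11/8 + (1/24)*sqrt(1537): a pole of order 3; residue (2516045760/896847404791)*sqrt(1537).


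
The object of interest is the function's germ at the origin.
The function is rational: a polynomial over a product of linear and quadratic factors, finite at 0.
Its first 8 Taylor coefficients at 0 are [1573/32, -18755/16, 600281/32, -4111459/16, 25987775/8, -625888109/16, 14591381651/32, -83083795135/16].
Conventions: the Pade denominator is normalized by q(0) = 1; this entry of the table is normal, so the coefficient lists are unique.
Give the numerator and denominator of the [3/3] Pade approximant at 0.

The Pade approximant has numerator coefficients [1573/32, -129115755439/1009094080, 45815268059/504547040, -45815268059/1009094080]; denominator coefficients [1, 669886657/31534190, 1999270163/15767095, 2263909274/15767095].

Taylor coefficients needed (read off): a_0 = 1573/32, a_1 = -18755/16, a_2 = 600281/32, a_3 = -4111459/16, a_4 = 25987775/8, a_5 = -625888109/16, a_6 = 14591381651/32.
Write the denominator as Q(ν) = 1 + q1*ν + q2*ν^2 + q3*ν^3. Requiring Q*f - P = O(ν^7) with deg P <= 3 kills the coefficients of ν^4..ν^6 in Q*f:
  ν^4: a_4 + q1*a_3 + q2*a_2 + q3*a_1 = 0, i.e. 25987775/8 + (-4111459/16)*q1 + (600281/32)*q2 + (-18755/16)*q3 = 0.
  ν^5: a_5 + q1*a_4 + q2*a_3 + q3*a_2 = 0, i.e. -625888109/16 + (25987775/8)*q1 + (-4111459/16)*q2 + (600281/32)*q3 = 0.
  ν^6: a_6 + q1*a_5 + q2*a_4 + q3*a_3 = 0, i.e. 14591381651/32 + (-625888109/16)*q1 + (25987775/8)*q2 + (-4111459/16)*q3 = 0.
Solving this linear system: q1 = 669886657/31534190, q2 = 1999270163/15767095, q3 = 2263909274/15767095.
The numerator is Q*f truncated at degree 3: P0 = a_0 = 1573/32; P1 = a_1 + q1*a_0 = -129115755439/1009094080; P2 = a_2 + q1*a_1 + q2*a_0 = 45815268059/504547040; P3 = a_3 + q1*a_2 + q2*a_1 + q3*a_0 = -45815268059/1009094080.


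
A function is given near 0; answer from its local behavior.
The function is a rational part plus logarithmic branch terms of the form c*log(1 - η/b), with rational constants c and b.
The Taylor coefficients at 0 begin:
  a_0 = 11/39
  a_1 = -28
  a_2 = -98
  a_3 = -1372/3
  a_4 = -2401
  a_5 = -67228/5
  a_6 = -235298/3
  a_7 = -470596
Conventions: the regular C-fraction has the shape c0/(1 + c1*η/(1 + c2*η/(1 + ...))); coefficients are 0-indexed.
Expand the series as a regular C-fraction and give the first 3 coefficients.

Taylor coefficients (read off): a_0 = 11/39, a_1 = -28, a_2 = -98.
c0 = a_0 = 11/39. Peel one level at a time: if S = 1 + c*η/S' with S'(0) = 1, then c is the η-coefficient of S and S' = c*η/(S - 1).
S_1 = c0/f = 1 + (1092/11)*η + (1234506/121)*η^2 + ...; c1 = 1092/11.
S_2 = c1*η/(S_1 - 1) = 1 + (-2261/22)*η + ...; c2 = -2261/22.

The regular C-fraction coefficients are [11/39, 1092/11, -2261/22].


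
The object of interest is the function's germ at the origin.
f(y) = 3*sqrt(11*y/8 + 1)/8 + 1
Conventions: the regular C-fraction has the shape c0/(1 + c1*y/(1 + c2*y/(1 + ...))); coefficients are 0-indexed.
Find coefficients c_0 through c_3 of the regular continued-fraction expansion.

The regular C-fraction coefficients are [11/8, -3/16, 17/32, 121/544].

Taylor coefficients (expand at 0): a_0 = 11/8, a_1 = 33/128, a_2 = -363/4096, a_3 = 3993/65536.
c0 = a_0 = 11/8. Peel one level at a time: if S = 1 + c*y/S' with S'(0) = 1, then c is the y-coefficient of S and S' = c*y/(S - 1).
S_1 = c0/f = 1 + (-3/16)*y + (51/512)*y^2 + ...; c1 = -3/16.
S_2 = c1*y/(S_1 - 1) = 1 + (17/32)*y + (-121/1024)*y^2 + ...; c2 = 17/32.
S_3 = c2*y/(S_2 - 1) = 1 + (121/544)*y + ...; c3 = 121/544.


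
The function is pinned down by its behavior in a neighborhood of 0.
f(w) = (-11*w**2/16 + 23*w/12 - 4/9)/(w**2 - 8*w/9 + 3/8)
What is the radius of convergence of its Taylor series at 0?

The radius of convergence is (1/4)*sqrt(6).

Denominator factor (w**2 - 8*w/9 + 3/8): discriminant -115/162, complex-conjugate roots (4/9) + ((1/36)*sqrt(230))*i and (4/9) - ((1/36)*sqrt(230))*i; poles of order 1, moduli (1/4)*sqrt(6) and (1/4)*sqrt(6).
The radius of convergence is the smallest modulus among the singular points: (1/4)*sqrt(6).


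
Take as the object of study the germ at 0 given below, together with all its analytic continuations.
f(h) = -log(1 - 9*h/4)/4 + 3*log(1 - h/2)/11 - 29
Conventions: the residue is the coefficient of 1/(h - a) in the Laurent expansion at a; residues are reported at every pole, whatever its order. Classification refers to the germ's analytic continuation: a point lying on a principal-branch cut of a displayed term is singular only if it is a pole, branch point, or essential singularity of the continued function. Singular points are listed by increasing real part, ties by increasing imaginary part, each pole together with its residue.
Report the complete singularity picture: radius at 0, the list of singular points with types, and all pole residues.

Branch term (-1/4)*log(1 - h/(4/9)): its argument vanishes at h = 4/9, a logarithmic branch point, modulus 4/9.
Branch term (3/11)*log(1 - h/(2)): its argument vanishes at h = 2, a logarithmic branch point, modulus 2.
The radius of convergence is the smallest modulus among the singular points: 4/9.
List the singular points by increasing real part (a conjugate pair: the negative imaginary part first).

Radius of convergence at 0: 4/9.
At 4/9: a logarithmic branch point.
At 2: a logarithmic branch point.


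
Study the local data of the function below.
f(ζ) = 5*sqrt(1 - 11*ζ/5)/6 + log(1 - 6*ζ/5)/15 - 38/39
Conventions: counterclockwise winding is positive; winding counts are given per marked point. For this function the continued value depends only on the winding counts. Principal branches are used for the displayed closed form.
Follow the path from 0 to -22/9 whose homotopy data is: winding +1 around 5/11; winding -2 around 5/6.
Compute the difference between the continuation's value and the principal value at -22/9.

The rational part is single-valued and drops out of the difference; each branch term changes only by its own monodromy.
(5/6)*sqrt(1 - ζ/(5/11)): winding +1 is odd, the square root flips sign, contributing -2*(5/6)*sqrt(1 - (-22/9)/(5/11)) = -2*(5/6)*sqrt(287/45) = -(1/9)*sqrt(1435).
(1/15)*log(1 - ζ/(5/6)): each positive loop around 5/6 adds 2*pi*i to the log, so winding -2 contributes (1/15)*(-2)*2*pi*i = -(4/15)*pi*i.
Summing the contributions at ζ = -22/9 gives (-(1/9)*sqrt(1435)) - ((4/15)*pi)*i.

Continued minus principal equals (-(1/9)*sqrt(1435)) - ((4/15)*pi)*i.


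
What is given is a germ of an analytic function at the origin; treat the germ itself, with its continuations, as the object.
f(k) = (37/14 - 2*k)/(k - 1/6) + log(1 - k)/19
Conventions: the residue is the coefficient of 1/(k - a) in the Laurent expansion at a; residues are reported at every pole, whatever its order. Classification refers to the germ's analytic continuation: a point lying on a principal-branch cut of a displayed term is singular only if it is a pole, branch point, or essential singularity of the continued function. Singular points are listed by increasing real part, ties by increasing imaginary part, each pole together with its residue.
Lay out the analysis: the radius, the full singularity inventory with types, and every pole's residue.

Denominator factor (k - 1/6): pole of order 1 at 1/6, modulus 1/6.
Branch term (1/19)*log(1 - k/(1)): its argument vanishes at k = 1, a logarithmic branch point, modulus 1.
The radius of convergence is the smallest modulus among the singular points: 1/6.
The branch term is analytic at 1/6 and contributes nothing to the residue; only the rational part matters.
At the order-1 pole 1/6 set g(k) = (k - (1/6))*(rational part) = 37/14 - 2*k.
Simple pole: residue = g(a) at a = 1/6, which is 97/42.
List the singular points by increasing real part (a conjugate pair: the negative imaginary part first).

Radius of convergence at 0: 1/6.
At 1/6: a pole of order 1; residue 97/42.
At 1: a logarithmic branch point.


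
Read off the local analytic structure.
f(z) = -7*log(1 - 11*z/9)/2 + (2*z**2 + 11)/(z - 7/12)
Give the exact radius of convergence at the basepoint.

Denominator factor (z - 7/12): pole of order 1 at 7/12, modulus 7/12.
Branch term (-7/2)*log(1 - z/(9/11)): its argument vanishes at z = 9/11, a logarithmic branch point, modulus 9/11.
The radius of convergence is the smallest modulus among the singular points: 7/12.

The radius of convergence is 7/12.


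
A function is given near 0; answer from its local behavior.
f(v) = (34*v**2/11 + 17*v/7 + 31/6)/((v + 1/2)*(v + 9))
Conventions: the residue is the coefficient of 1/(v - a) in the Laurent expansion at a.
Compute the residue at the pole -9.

The residue is -107957/3927.

At the order-1 pole -9 set g(v) = (v - (-9))*f(v) = (34*v**2/11 + 17*v/7 + 31/6)/(v + 1/2).
Simple pole: residue = g(a) at a = -9, which is -107957/3927.
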